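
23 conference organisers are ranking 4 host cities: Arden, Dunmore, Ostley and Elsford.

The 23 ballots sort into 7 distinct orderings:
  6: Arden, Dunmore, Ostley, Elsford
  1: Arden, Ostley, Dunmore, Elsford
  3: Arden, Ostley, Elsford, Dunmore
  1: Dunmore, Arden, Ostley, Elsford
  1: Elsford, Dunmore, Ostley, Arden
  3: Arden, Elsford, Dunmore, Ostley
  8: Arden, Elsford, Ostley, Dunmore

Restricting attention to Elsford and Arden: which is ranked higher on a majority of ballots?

Arden

Ballots ranking Elsford above Arden: 1.
Ballots ranking Arden above Elsford: 23 − 1 = 22.
Arden wins the head-to-head 22–1.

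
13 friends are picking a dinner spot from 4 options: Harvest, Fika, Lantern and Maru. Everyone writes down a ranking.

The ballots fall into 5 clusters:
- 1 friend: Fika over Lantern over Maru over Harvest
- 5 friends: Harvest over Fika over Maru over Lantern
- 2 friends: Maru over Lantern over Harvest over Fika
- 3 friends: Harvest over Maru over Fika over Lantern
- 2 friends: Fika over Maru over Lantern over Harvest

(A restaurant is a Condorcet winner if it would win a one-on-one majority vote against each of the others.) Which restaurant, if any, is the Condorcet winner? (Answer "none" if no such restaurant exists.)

Check each pair by majority over 13 ballots:
Harvest–Fika: Harvest 10–3.
Harvest–Lantern: Harvest 8–5.
Harvest vs Maru: Harvest wins 8–5.
Fika vs Lantern: Fika wins 11–2.
Fika vs Maru: Fika, 8–5.
Lantern–Maru: Maru 12–1.
Harvest defeats every rival head-to-head and is the Condorcet winner.

Harvest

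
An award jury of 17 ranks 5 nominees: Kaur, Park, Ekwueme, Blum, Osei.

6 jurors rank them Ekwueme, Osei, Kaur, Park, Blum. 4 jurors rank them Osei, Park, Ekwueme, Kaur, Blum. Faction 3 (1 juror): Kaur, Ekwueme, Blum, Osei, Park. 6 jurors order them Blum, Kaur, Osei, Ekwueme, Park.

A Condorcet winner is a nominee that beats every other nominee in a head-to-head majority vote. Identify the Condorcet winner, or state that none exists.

Pairwise majorities:
Kaur–Park: Kaur 13–4.
Kaur vs Ekwueme: Ekwueme wins 10–7.
Kaur vs Blum: Kaur preferred on 6+4+1 = 11 ballots; Kaur wins 11–6.
Kaur vs Osei: Osei, 10–7.
Park vs Ekwueme: Ekwueme, 13–4.
Park vs Blum: Park wins 10–7.
Park–Osei: Osei 17–0.
Ekwueme–Blum: Ekwueme 11–6.
Ekwueme vs Osei: Osei wins 10–7.
Blum vs Osei: Osei, 10–7.
Only Osei has no losses; Osei is the Condorcet winner.

Osei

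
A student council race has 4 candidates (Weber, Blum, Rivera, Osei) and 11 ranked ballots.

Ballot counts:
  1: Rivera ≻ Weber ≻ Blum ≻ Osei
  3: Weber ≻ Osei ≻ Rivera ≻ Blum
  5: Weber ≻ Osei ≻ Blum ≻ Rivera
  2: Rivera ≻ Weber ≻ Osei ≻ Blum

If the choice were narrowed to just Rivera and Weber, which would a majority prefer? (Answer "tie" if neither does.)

Weber

Ballots ranking Rivera above Weber: 1 + 2 = 3.
Ballots ranking Weber above Rivera: 11 − 3 = 8.
Weber wins the head-to-head 8–3.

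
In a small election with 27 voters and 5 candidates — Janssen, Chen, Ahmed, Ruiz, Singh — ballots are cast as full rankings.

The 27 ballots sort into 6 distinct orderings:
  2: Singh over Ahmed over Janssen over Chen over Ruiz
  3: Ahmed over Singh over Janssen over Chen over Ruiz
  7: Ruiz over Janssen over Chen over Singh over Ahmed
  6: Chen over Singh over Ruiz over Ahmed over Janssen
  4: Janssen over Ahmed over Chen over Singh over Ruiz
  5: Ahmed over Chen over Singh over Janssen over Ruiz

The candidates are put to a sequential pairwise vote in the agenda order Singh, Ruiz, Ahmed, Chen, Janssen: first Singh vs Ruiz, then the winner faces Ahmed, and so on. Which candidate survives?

Janssen

Round 1: Singh vs Ruiz — 20–7, Singh advances.
Round 2: Singh vs Ahmed — 15–12, Singh advances.
Round 3: Singh vs Chen — 5–22, Chen advances.
Round 4: Chen vs Janssen — 11–16, Janssen advances.
The agenda winner is Janssen.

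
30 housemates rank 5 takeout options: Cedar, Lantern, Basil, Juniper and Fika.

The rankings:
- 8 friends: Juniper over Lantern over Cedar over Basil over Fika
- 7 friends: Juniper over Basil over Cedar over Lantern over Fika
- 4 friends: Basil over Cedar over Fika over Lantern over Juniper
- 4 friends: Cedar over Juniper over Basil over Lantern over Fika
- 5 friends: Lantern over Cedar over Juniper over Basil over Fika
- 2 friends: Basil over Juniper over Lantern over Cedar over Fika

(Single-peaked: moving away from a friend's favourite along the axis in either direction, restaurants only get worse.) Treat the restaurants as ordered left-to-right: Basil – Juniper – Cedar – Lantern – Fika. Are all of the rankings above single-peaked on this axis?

no

Axis positions: Basil=1, Juniper=2, Cedar=3, Lantern=4, Fika=5.
Cluster 1: ranking walks positions 2-4-3-1-5; Lantern is ranked above Cedar even though Cedar lies between Lantern and the peak Juniper on the axis — preferences dip and rise again. Not single-peaked.
Cluster 2 (peak Juniper at position 2): ranking walks positions 2-1-3-4-5, expanding outward from the peak — single-peaked.
Cluster 3: ranking walks positions 1-3-5-4-2; Cedar is ranked above Juniper even though Juniper lies between Cedar and the peak Basil on the axis — preferences dip and rise again. Not single-peaked.
Cluster 4 (peak Cedar at position 3): ranking walks positions 3-2-1-4-5, expanding outward from the peak — single-peaked.
Cluster 5 (peak Lantern at position 4): ranking walks positions 4-3-2-1-5, expanding outward from the peak — single-peaked.
Cluster 6: ranking walks positions 1-2-4-3-5; Lantern is ranked above Cedar even though Cedar lies between Lantern and the peak Basil on the axis — preferences dip and rise again. Not single-peaked.
Cluster 1 violates single-peakedness, so the profile is not single-peaked on this axis.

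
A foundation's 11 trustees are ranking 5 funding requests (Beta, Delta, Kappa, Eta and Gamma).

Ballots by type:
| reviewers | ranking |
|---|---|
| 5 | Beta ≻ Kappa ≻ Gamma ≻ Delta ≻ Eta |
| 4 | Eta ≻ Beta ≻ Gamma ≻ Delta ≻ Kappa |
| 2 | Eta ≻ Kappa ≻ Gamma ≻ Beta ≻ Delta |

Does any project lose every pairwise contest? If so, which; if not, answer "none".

Pairwise majorities:
Beta vs Delta: 11 to 0, Beta.
Beta vs Kappa: Beta wins 9–2.
Beta vs Eta: Beta preferred on 5 ballots; Eta wins 6–5.
Beta vs Gamma: Beta wins 9–2.
Delta vs Kappa: 4 for Delta, 7 for Kappa — Kappa by 7–4.
Delta vs Eta: Delta is ranked higher on 5 ballots, Eta on 6. Eta wins 6–5.
Delta vs Gamma: Delta is ranked higher on 0 ballots, Gamma on 11. Gamma wins 11–0.
Kappa vs Eta: Eta wins 6–5.
Kappa–Gamma: Kappa 7–4.
Eta–Gamma: Eta 6–5.
Delta is beaten in every head-to-head and is the Condorcet loser.

Delta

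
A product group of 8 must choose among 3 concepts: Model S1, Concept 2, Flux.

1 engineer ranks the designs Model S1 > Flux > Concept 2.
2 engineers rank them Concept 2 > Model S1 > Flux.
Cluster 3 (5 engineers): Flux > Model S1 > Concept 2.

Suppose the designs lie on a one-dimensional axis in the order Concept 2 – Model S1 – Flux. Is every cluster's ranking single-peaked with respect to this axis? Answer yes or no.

Axis positions: Concept 2=1, Model S1=2, Flux=3.
Cluster 1 (peak Model S1 at position 2): ranking walks positions 2-3-1, expanding outward from the peak — single-peaked.
Cluster 2 (peak Concept 2 at position 1): ranking walks positions 1-2-3, expanding outward from the peak — single-peaked.
Cluster 3 (peak Flux at position 3): ranking walks positions 3-2-1, expanding outward from the peak — single-peaked.
Every ranking is single-peaked on this axis.

yes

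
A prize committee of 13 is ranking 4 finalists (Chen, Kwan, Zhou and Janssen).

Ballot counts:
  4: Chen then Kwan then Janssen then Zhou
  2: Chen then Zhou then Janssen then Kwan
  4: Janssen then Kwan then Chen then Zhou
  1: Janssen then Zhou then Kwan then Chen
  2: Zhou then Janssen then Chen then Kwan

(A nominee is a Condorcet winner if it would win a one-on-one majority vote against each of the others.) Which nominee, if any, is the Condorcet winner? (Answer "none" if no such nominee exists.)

Check each pair by majority over 13 ballots:
Chen vs Kwan: Chen preferred on 4+2+2 = 8 ballots; Chen wins 8–5.
Chen vs Zhou: Chen is ranked higher on 4+2+4 = 10 ballots, Zhou on 3. Chen wins 10–3.
Chen vs Janssen: Chen is ranked higher on 4+2 = 6 ballots, Janssen on 7. Janssen wins 7–6.
Kwan vs Zhou: 8 to 5, Kwan.
Kwan vs Janssen: Kwan preferred on 4 ballots; Janssen wins 9–4.
Zhou vs Janssen: 2+2 = 4 for Zhou, 9 for Janssen — Janssen by 9–4.
Only Janssen has no losses; Janssen is the Condorcet winner.

Janssen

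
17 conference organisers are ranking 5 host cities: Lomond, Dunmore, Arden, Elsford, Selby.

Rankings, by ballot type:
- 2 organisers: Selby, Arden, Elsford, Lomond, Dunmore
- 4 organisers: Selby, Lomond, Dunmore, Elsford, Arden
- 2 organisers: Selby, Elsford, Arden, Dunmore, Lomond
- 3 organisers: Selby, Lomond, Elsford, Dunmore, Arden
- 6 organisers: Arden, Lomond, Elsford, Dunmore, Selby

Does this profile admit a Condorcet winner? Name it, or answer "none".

Pairwise majorities:
Lomond vs Dunmore: 2+4+3+6 = 15 for Lomond, 2 for Dunmore — Lomond by 15–2.
Lomond vs Arden: 7 to 10, Arden.
Lomond vs Elsford: 4+3+6 = 13 for Lomond, 4 for Elsford — Lomond by 13–4.
Lomond vs Selby: Lomond is ranked higher on 6 ballots, Selby on 11. Selby wins 11–6.
Dunmore vs Arden: 7 to 10, Arden.
Dunmore vs Elsford: Dunmore preferred on 4 ballots; Elsford wins 13–4.
Dunmore vs Selby: 6 to 11, Selby.
Arden vs Elsford: 8 to 9, Elsford.
Arden vs Selby: Arden is ranked higher on 6 ballots, Selby on 11. Selby wins 11–6.
Elsford vs Selby: Elsford is ranked higher on 6 ballots, Selby on 11. Selby wins 11–6.
Selby beats each of Lomond, Dunmore, Arden, Elsford — Selby is the Condorcet winner.

Selby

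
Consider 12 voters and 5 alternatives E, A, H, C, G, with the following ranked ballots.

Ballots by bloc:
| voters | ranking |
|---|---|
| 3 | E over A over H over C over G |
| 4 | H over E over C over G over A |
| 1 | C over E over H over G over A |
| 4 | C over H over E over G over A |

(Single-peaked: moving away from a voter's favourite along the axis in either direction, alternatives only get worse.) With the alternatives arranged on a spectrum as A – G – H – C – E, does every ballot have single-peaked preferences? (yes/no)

Axis positions: A=1, G=2, H=3, C=4, E=5.
Bloc 1: ranking walks positions 5-1-3-4-2; A is ranked above C even though C lies between A and the peak E on the axis — preferences dip and rise again. Not single-peaked.
Bloc 2: ranking walks positions 3-5-4-2-1; E is ranked above C even though C lies between E and the peak H on the axis — preferences dip and rise again. Not single-peaked.
Bloc 3 (peak C at position 4): ranking walks positions 4-5-3-2-1, expanding outward from the peak — single-peaked.
Bloc 4 (peak C at position 4): ranking walks positions 4-3-5-2-1, expanding outward from the peak — single-peaked.
Bloc 1 violates single-peakedness, so the profile is not single-peaked on this axis.

no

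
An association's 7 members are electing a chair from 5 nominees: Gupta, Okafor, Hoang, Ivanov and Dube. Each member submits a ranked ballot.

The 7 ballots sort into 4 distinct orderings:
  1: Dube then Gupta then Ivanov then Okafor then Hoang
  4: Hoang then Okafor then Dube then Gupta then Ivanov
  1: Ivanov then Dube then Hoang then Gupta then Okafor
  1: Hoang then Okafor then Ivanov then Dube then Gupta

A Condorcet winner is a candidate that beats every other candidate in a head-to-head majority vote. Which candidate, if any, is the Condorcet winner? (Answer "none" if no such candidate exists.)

Hoang

Check each pair by majority over 7 ballots:
Gupta vs Okafor: Okafor wins 5–2.
Gupta vs Hoang: Hoang wins 6–1.
Gupta vs Ivanov: 5 to 2, Gupta.
Gupta vs Dube: Gupta is ranked higher on 0 ballots, Dube on 7. Dube wins 7–0.
Okafor–Hoang: Hoang 6–1.
Okafor vs Ivanov: Okafor wins 5–2.
Okafor vs Dube: Okafor is ranked higher on 4+1 = 5 ballots, Dube on 2. Okafor wins 5–2.
Hoang vs Ivanov: Hoang, 5–2.
Hoang vs Dube: Hoang preferred on 4+1 = 5 ballots; Hoang wins 5–2.
Ivanov vs Dube: Ivanov preferred on 1+1 = 2 ballots; Dube wins 5–2.
Hoang wins every pairwise contest, so Hoang is the Condorcet winner.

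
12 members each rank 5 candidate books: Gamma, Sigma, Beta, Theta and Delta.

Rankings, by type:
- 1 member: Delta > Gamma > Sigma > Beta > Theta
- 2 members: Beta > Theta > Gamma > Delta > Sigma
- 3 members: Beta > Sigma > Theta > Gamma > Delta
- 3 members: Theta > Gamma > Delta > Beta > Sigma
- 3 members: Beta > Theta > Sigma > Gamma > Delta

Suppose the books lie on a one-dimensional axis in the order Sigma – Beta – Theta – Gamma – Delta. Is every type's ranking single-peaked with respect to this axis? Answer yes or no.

Axis positions: Sigma=1, Beta=2, Theta=3, Gamma=4, Delta=5.
Type 1: ranking walks positions 5-4-1-2-3; Sigma is ranked above Theta even though Theta lies between Sigma and the peak Delta on the axis — preferences dip and rise again. Not single-peaked.
Type 2 (peak Beta at position 2): ranking walks positions 2-3-4-5-1, expanding outward from the peak — single-peaked.
Type 3 (peak Beta at position 2): ranking walks positions 2-1-3-4-5, expanding outward from the peak — single-peaked.
Type 4 (peak Theta at position 3): ranking walks positions 3-4-5-2-1, expanding outward from the peak — single-peaked.
Type 5 (peak Beta at position 2): ranking walks positions 2-3-1-4-5, expanding outward from the peak — single-peaked.
Type 1 violates single-peakedness, so the profile is not single-peaked on this axis.

no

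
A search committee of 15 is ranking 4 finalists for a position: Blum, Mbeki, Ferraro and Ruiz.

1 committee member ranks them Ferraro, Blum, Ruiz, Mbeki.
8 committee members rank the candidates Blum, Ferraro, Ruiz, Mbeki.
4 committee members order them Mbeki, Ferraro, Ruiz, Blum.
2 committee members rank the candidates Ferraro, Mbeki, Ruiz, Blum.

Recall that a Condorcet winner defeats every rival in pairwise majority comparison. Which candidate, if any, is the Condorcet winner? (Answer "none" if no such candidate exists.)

Check each pair by majority over 15 ballots:
Blum–Mbeki: Blum 9–6.
Blum vs Ferraro: Blum, 8–7.
Blum–Ruiz: Blum 9–6.
Mbeki vs Ferraro: Ferraro wins 11–4.
Mbeki–Ruiz: Ruiz 9–6.
Ferraro–Ruiz: Ferraro 15–0.
Only Blum has no losses; Blum is the Condorcet winner.

Blum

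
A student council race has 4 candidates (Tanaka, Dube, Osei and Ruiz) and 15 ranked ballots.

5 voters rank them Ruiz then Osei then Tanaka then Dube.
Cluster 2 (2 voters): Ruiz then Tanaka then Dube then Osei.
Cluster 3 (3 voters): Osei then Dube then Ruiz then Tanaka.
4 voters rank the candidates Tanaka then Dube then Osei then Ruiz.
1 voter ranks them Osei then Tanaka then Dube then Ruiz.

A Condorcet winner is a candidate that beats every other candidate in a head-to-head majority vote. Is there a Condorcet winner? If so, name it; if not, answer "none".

Check each pair by majority over 15 ballots:
Tanaka vs Dube: 12 to 3, Tanaka.
Tanaka vs Osei: Tanaka is ranked higher on 2+4 = 6 ballots, Osei on 9. Osei wins 9–6.
Tanaka vs Ruiz: 4+1 = 5 for Tanaka, 10 for Ruiz — Ruiz by 10–5.
Dube vs Osei: Dube is ranked higher on 2+4 = 6 ballots, Osei on 9. Osei wins 9–6.
Dube vs Ruiz: 8 to 7, Dube.
Osei vs Ruiz: Osei preferred on 3+4+1 = 8 ballots; Osei wins 8–7.
Osei beats each of Tanaka, Dube, Ruiz — Osei is the Condorcet winner.

Osei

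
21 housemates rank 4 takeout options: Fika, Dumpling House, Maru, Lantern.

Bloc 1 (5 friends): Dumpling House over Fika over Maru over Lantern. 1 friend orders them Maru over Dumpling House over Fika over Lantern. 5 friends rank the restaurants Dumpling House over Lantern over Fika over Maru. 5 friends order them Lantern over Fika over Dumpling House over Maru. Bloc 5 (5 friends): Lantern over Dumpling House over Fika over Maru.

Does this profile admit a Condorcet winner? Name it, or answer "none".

Head-to-head results (21 friends):
Fika vs Dumpling House: 5 for Fika, 16 for Dumpling House — Dumpling House by 16–5.
Fika vs Maru: Fika is ranked higher on 5+5+5+5 = 20 ballots, Maru on 1. Fika wins 20–1.
Fika vs Lantern: 5+1 = 6 for Fika, 15 for Lantern — Lantern by 15–6.
Dumpling House vs Maru: Dumpling House is ranked higher on 5+5+5+5 = 20 ballots, Maru on 1. Dumpling House wins 20–1.
Dumpling House vs Lantern: Dumpling House is ranked higher on 5+1+5 = 11 ballots, Lantern on 10. Dumpling House wins 11–10.
Maru vs Lantern: Maru is ranked higher on 5+1 = 6 ballots, Lantern on 15. Lantern wins 15–6.
Dumpling House wins every pairwise contest, so Dumpling House is the Condorcet winner.

Dumpling House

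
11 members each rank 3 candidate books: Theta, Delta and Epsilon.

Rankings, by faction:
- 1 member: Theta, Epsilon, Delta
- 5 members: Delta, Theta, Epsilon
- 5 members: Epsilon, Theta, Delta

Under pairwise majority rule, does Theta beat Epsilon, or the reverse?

Theta

Ballots ranking Theta above Epsilon: 1 + 5 = 6.
Ballots ranking Epsilon above Theta: 11 − 6 = 5.
Theta wins the head-to-head 6–5.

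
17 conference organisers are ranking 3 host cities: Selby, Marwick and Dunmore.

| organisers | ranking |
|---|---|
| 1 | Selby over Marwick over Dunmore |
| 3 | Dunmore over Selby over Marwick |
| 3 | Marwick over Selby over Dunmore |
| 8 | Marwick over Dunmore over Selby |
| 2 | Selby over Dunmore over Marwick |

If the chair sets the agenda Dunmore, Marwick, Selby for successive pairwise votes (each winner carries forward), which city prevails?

Round 1: Dunmore vs Marwick — 5–12, Marwick advances.
Round 2: Marwick vs Selby — 11–6, Marwick advances.
Marwick survives the agenda.

Marwick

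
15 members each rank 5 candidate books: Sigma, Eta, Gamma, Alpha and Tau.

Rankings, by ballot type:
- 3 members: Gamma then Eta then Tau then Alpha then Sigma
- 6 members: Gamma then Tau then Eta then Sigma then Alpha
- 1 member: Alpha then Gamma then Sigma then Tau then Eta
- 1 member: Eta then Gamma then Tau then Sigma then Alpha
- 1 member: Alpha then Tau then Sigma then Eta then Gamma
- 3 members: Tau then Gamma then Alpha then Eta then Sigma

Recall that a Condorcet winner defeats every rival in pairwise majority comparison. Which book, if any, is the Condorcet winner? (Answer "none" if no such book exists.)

Pairwise majorities:
Sigma vs Eta: Eta wins 13–2.
Sigma vs Gamma: Gamma, 14–1.
Sigma vs Alpha: Sigma preferred on 6+1 = 7 ballots; Alpha wins 8–7.
Sigma–Tau: Tau 14–1.
Eta vs Gamma: Gamma, 13–2.
Eta vs Alpha: Eta wins 10–5.
Eta vs Tau: Tau wins 11–4.
Gamma vs Alpha: 3+6+1+3 = 13 for Gamma, 2 for Alpha — Gamma by 13–2.
Gamma vs Tau: 11 to 4, Gamma.
Alpha vs Tau: 1+1 = 2 for Alpha, 13 for Tau — Tau by 13–2.
Only Gamma has no losses; Gamma is the Condorcet winner.

Gamma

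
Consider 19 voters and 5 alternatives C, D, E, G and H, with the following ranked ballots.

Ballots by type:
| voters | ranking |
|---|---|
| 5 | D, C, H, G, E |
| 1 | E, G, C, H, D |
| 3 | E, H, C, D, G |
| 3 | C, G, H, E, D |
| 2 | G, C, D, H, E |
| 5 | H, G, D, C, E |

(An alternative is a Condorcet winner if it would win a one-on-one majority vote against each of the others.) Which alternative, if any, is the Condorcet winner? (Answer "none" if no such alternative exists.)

Head-to-head results (19 voters):
C vs D: C is ranked higher on 1+3+3+2 = 9 ballots, D on 10. D wins 10–9.
C vs E: C preferred on 5+3+2+5 = 15 ballots; C wins 15–4.
C vs G: 11 to 8, C.
C vs H: 11 to 8, C.
D vs E: 12 to 7, D.
D vs G: 8 to 11, G.
D vs H: 5+2 = 7 for D, 12 for H — H by 12–7.
E vs G: 4 to 15, G.
E vs H: E is ranked higher on 1+3 = 4 ballots, H on 15. H wins 15–4.
G vs H: G preferred on 1+3+2 = 6 ballots; H wins 13–6.
Every alternative loses at least once (C loses to D; D loses to G; E loses to C; G loses to C; H loses to C). The majority relation contains the cycle C > G > D > C, so there is no Condorcet winner.

none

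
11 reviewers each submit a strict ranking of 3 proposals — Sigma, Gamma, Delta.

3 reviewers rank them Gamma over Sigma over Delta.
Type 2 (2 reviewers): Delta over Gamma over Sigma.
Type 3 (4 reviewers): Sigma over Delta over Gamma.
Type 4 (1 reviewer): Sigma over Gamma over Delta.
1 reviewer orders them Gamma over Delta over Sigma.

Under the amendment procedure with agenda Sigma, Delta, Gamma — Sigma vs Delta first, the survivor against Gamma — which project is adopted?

Gamma

Round 1: Sigma vs Delta — 8–3, Sigma advances.
Round 2: Sigma vs Gamma — 5–6, Gamma advances.
Gamma survives the agenda.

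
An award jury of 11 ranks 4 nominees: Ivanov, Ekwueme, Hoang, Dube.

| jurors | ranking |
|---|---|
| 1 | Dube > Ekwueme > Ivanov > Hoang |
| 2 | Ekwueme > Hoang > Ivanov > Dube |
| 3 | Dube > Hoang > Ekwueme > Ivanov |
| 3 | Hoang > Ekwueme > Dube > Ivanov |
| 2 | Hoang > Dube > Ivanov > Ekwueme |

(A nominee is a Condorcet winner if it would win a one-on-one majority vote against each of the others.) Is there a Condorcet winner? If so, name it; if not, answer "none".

Hoang

Check each pair by majority over 11 ballots:
Ivanov vs Ekwueme: Ivanov preferred on 2 ballots; Ekwueme wins 9–2.
Ivanov vs Hoang: 1 for Ivanov, 10 for Hoang — Hoang by 10–1.
Ivanov vs Dube: Ivanov preferred on 2 ballots; Dube wins 9–2.
Ekwueme vs Hoang: Ekwueme preferred on 1+2 = 3 ballots; Hoang wins 8–3.
Ekwueme vs Dube: Ekwueme preferred on 2+3 = 5 ballots; Dube wins 6–5.
Hoang vs Dube: Hoang is ranked higher on 2+3+2 = 7 ballots, Dube on 4. Hoang wins 7–4.
Hoang beats each of Ivanov, Ekwueme, Dube — Hoang is the Condorcet winner.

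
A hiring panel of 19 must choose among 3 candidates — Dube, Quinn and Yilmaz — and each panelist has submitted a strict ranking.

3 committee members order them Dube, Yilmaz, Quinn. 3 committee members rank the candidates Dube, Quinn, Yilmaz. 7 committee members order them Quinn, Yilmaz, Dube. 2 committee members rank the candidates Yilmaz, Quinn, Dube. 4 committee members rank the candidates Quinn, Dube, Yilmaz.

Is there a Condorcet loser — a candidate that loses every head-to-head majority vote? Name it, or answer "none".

Head-to-head results (19 committee members):
Dube–Quinn: Quinn 13–6.
Dube vs Yilmaz: 10 to 9, Dube.
Quinn vs Yilmaz: Quinn wins 14–5.
Yilmaz is beaten in every head-to-head and is the Condorcet loser.

Yilmaz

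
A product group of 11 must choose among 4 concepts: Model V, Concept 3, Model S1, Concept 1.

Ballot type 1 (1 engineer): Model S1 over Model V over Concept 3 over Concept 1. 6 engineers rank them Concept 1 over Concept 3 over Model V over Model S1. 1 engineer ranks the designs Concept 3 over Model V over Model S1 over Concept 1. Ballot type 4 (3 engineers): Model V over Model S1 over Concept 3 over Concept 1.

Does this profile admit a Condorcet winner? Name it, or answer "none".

Head-to-head results (11 engineers):
Model V vs Concept 3: Concept 3 wins 7–4.
Model V–Model S1: Model V 10–1.
Model V–Concept 1: Concept 1 6–5.
Concept 3 vs Model S1: Concept 3 wins 7–4.
Concept 3 vs Concept 1: Concept 3 preferred on 1+1+3 = 5 ballots; Concept 1 wins 6–5.
Model S1 vs Concept 1: Model S1 is ranked higher on 1+1+3 = 5 ballots, Concept 1 on 6. Concept 1 wins 6–5.
Concept 1 wins every pairwise contest, so Concept 1 is the Condorcet winner.

Concept 1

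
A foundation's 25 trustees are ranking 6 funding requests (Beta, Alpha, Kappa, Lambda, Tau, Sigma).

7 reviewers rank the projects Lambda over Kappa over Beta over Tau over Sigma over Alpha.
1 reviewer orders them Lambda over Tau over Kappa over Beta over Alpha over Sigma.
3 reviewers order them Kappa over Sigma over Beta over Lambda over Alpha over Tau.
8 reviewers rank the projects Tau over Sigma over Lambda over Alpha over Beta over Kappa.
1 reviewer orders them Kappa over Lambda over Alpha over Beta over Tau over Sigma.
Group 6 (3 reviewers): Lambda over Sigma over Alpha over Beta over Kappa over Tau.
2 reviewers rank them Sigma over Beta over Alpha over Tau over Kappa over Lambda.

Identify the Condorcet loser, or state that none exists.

none

Pairwise majorities:
Beta vs Alpha: Beta wins 13–12.
Beta vs Kappa: 8+3+2 = 13 for Beta, 12 for Kappa — Beta by 13–12.
Beta vs Lambda: Beta is ranked higher on 3+2 = 5 ballots, Lambda on 20. Lambda wins 20–5.
Beta–Tau: Beta 16–9.
Beta vs Sigma: 7+1+1 = 9 for Beta, 16 for Sigma — Sigma by 16–9.
Alpha vs Kappa: Alpha, 13–12.
Alpha vs Lambda: Lambda, 23–2.
Alpha vs Tau: Tau wins 16–9.
Alpha vs Sigma: Sigma wins 23–2.
Kappa vs Lambda: 3+1+2 = 6 for Kappa, 19 for Lambda — Lambda by 19–6.
Kappa vs Tau: Kappa, 14–11.
Kappa vs Sigma: Kappa is ranked higher on 7+1+3+1 = 12 ballots, Sigma on 13. Sigma wins 13–12.
Lambda–Tau: Lambda 15–10.
Lambda vs Sigma: Sigma, 13–12.
Tau vs Sigma: Tau is ranked higher on 7+1+8+1 = 17 ballots, Sigma on 8. Tau wins 17–8.
No project is winless: Beta beats Alpha; Alpha beats Kappa; Kappa beats Tau; Lambda beats Beta; Tau beats Alpha; Sigma beats Beta. There is no Condorcet loser.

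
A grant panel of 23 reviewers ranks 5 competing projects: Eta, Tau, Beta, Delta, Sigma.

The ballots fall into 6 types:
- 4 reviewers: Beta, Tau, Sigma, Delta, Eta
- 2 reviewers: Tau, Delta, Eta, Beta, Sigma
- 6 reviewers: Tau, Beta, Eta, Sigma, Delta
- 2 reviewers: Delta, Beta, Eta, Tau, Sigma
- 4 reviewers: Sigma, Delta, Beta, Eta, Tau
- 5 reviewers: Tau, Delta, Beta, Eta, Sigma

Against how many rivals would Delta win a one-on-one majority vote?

Delta against each rival (23 reviewers):
Delta vs Eta: Delta, 17–6.
Delta vs Tau: Delta is ranked higher on 2+4 = 6 ballots, Tau on 17. Tau wins 17–6.
Delta vs Beta: 13 to 10, Delta.
Delta vs Sigma: 9 to 14, Sigma.
Delta beats Eta, Beta; loses to Tau, Sigma — 2 pairwise wins.

2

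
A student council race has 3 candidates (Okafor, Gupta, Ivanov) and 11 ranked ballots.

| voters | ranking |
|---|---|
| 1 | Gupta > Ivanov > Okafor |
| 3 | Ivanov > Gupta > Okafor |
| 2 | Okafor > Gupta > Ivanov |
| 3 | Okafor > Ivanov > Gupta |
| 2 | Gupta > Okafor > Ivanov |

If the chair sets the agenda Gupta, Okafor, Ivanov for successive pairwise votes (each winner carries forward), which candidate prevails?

Ivanov

Round 1: Gupta vs Okafor — 6–5, Gupta advances.
Round 2: Gupta vs Ivanov — 5–6, Ivanov advances.
The agenda winner is Ivanov.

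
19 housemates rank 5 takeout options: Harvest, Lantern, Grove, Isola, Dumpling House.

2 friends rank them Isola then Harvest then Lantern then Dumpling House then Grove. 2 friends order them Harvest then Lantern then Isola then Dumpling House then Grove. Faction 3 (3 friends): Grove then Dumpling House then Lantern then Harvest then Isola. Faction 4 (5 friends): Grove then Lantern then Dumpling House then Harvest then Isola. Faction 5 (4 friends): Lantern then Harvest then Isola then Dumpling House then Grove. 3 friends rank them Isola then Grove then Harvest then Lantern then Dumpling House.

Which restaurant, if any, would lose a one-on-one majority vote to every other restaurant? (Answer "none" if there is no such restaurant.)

Dumpling House

Head-to-head results (19 friends):
Harvest–Lantern: Lantern 12–7.
Harvest vs Grove: Grove wins 11–8.
Harvest vs Isola: Harvest wins 14–5.
Harvest vs Dumpling House: 11 to 8, Harvest.
Lantern vs Grove: 8 to 11, Grove.
Lantern vs Isola: Lantern wins 14–5.
Lantern vs Dumpling House: 16 to 3, Lantern.
Grove vs Isola: Isola, 11–8.
Grove vs Dumpling House: Grove is ranked higher on 3+5+3 = 11 ballots, Dumpling House on 8. Grove wins 11–8.
Isola vs Dumpling House: Isola, 11–8.
Only Dumpling House has no wins; Dumpling House is the Condorcet loser.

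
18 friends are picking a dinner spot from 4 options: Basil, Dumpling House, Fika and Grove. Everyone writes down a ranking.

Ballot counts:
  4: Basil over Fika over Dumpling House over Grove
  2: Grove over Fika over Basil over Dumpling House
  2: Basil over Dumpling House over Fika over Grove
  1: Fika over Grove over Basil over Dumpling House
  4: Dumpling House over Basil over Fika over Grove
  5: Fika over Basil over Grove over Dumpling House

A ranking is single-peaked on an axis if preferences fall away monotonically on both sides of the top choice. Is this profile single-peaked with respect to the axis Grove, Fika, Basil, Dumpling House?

Axis positions: Grove=1, Fika=2, Basil=3, Dumpling House=4.
Group 1 (peak Basil at position 3): ranking walks positions 3-2-4-1, expanding outward from the peak — single-peaked.
Group 2 (peak Grove at position 1): ranking walks positions 1-2-3-4, expanding outward from the peak — single-peaked.
Group 3 (peak Basil at position 3): ranking walks positions 3-4-2-1, expanding outward from the peak — single-peaked.
Group 4 (peak Fika at position 2): ranking walks positions 2-1-3-4, expanding outward from the peak — single-peaked.
Group 5 (peak Dumpling House at position 4): ranking walks positions 4-3-2-1, expanding outward from the peak — single-peaked.
Group 6 (peak Fika at position 2): ranking walks positions 2-3-1-4, expanding outward from the peak — single-peaked.
Every ranking is single-peaked on this axis.

yes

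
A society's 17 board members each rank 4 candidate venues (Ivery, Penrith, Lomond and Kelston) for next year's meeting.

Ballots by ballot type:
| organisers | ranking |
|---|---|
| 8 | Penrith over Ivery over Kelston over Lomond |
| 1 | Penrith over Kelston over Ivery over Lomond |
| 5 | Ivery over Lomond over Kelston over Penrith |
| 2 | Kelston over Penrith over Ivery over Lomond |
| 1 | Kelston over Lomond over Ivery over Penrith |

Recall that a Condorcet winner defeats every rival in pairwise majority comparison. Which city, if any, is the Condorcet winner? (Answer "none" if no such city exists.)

Pairwise majorities:
Ivery vs Penrith: Ivery is ranked higher on 5+1 = 6 ballots, Penrith on 11. Penrith wins 11–6.
Ivery vs Lomond: Ivery preferred on 8+1+5+2 = 16 ballots; Ivery wins 16–1.
Ivery vs Kelston: 8+5 = 13 for Ivery, 4 for Kelston — Ivery by 13–4.
Penrith vs Lomond: 8+1+2 = 11 for Penrith, 6 for Lomond — Penrith by 11–6.
Penrith vs Kelston: Penrith preferred on 8+1 = 9 ballots; Penrith wins 9–8.
Lomond vs Kelston: 5 to 12, Kelston.
Penrith beats each of Ivery, Lomond, Kelston — Penrith is the Condorcet winner.

Penrith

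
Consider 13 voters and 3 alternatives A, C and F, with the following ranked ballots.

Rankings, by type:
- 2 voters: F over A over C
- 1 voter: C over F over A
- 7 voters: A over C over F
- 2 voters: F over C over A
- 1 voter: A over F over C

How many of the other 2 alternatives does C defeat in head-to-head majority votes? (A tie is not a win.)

C against each rival (13 voters):
C vs A: A wins 10–3.
C vs F: C wins 8–5.
C beats F; loses to A — 1 pairwise win.

1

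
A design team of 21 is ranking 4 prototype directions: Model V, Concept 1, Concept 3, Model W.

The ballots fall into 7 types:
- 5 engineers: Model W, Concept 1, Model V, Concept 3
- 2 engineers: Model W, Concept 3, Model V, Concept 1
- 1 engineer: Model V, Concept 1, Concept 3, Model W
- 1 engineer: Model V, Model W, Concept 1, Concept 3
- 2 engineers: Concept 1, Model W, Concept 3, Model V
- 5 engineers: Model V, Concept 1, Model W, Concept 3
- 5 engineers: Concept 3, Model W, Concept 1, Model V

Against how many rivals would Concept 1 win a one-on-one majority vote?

Concept 1 against each rival (21 engineers):
Concept 1 vs Model V: Concept 1 preferred on 5+2+5 = 12 ballots; Concept 1 wins 12–9.
Concept 1 vs Concept 3: Concept 1 preferred on 5+1+1+2+5 = 14 ballots; Concept 1 wins 14–7.
Concept 1–Model W: Model W 13–8.
Concept 1 beats Model V, Concept 3; loses to Model W — 2 pairwise wins.

2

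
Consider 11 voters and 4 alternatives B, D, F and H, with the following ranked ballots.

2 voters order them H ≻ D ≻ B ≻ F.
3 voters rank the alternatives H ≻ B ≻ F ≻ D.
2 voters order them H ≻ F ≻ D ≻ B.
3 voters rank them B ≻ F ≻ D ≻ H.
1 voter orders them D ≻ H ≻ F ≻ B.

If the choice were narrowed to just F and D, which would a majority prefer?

Ballots ranking F above D: 3 + 2 + 3 = 8.
Ballots ranking D above F: 11 − 8 = 3.
F wins the head-to-head 8–3.

F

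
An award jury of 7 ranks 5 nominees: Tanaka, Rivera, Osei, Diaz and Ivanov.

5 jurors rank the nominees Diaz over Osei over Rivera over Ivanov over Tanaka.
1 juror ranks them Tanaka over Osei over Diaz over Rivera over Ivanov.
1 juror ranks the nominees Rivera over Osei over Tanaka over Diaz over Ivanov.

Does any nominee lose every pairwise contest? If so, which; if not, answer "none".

Head-to-head results (7 jurors):
Tanaka vs Rivera: Rivera wins 6–1.
Tanaka vs Osei: Tanaka preferred on 1 ballot; Osei wins 6–1.
Tanaka vs Diaz: Tanaka preferred on 1+1 = 2 ballots; Diaz wins 5–2.
Tanaka vs Ivanov: 2 to 5, Ivanov.
Rivera vs Osei: 1 for Rivera, 6 for Osei — Osei by 6–1.
Rivera vs Diaz: 1 for Rivera, 6 for Diaz — Diaz by 6–1.
Rivera–Ivanov: Rivera 7–0.
Osei vs Diaz: 1+1 = 2 for Osei, 5 for Diaz — Diaz by 5–2.
Osei vs Ivanov: Osei wins 7–0.
Diaz–Ivanov: Diaz 7–0.
Tanaka is beaten in every head-to-head and is the Condorcet loser.

Tanaka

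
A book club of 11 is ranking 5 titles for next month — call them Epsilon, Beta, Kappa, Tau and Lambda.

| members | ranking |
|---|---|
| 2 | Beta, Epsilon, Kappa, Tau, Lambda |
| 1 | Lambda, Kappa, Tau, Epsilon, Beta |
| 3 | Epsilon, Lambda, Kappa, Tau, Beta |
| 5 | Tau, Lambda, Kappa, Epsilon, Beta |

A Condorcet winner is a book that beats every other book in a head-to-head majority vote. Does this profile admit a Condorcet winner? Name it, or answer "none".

Head-to-head results (11 members):
Epsilon vs Beta: 1+3+5 = 9 for Epsilon, 2 for Beta — Epsilon by 9–2.
Epsilon vs Kappa: Epsilon is ranked higher on 2+3 = 5 ballots, Kappa on 6. Kappa wins 6–5.
Epsilon vs Tau: Epsilon preferred on 2+3 = 5 ballots; Tau wins 6–5.
Epsilon vs Lambda: Epsilon preferred on 2+3 = 5 ballots; Lambda wins 6–5.
Beta vs Kappa: 2 to 9, Kappa.
Beta vs Tau: 2 to 9, Tau.
Beta vs Lambda: 2 to 9, Lambda.
Kappa vs Tau: Kappa is ranked higher on 2+1+3 = 6 ballots, Tau on 5. Kappa wins 6–5.
Kappa vs Lambda: Kappa is ranked higher on 2 ballots, Lambda on 9. Lambda wins 9–2.
Tau vs Lambda: Tau preferred on 2+5 = 7 ballots; Tau wins 7–4.
Each book drops at least one matchup (Epsilon loses to Kappa; Beta loses to Epsilon; Kappa loses to Lambda; Tau loses to Kappa; Lambda loses to Tau); the cycle Kappa → Tau → Lambda → Kappa rules out a Condorcet winner.

none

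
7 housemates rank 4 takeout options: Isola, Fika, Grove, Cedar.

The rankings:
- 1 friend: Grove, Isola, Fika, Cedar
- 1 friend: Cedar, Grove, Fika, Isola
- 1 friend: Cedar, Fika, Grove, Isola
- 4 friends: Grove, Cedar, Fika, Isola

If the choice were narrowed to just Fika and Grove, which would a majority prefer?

Ballots ranking Fika above Grove: 1.
Ballots ranking Grove above Fika: 7 − 1 = 6.
Grove wins the head-to-head 6–1.

Grove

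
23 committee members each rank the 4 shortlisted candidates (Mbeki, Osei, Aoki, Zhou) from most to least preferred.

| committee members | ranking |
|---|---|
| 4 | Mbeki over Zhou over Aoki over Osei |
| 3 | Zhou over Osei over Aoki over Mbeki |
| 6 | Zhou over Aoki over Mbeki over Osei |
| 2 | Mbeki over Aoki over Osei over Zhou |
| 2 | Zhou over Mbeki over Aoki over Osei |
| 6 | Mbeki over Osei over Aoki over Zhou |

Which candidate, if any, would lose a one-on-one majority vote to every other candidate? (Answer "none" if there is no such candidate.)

Head-to-head results (23 committee members):
Mbeki vs Osei: Mbeki, 20–3.
Mbeki vs Aoki: Mbeki preferred on 4+2+2+6 = 14 ballots; Mbeki wins 14–9.
Mbeki vs Zhou: Mbeki, 12–11.
Osei vs Aoki: 9 to 14, Aoki.
Osei vs Zhou: Zhou, 15–8.
Aoki–Zhou: Zhou 15–8.
Only Osei has no wins; Osei is the Condorcet loser.

Osei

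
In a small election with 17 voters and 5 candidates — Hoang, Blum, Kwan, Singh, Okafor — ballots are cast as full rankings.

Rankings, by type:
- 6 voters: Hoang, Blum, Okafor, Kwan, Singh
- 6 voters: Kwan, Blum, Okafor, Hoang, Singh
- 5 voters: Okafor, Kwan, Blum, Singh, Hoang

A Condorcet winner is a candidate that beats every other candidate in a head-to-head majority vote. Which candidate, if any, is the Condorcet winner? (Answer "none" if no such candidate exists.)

Head-to-head results (17 voters):
Hoang vs Blum: Hoang is ranked higher on 6 ballots, Blum on 11. Blum wins 11–6.
Hoang vs Kwan: Hoang is ranked higher on 6 ballots, Kwan on 11. Kwan wins 11–6.
Hoang vs Singh: 12 to 5, Hoang.
Hoang vs Okafor: 6 to 11, Okafor.
Blum vs Kwan: Blum is ranked higher on 6 ballots, Kwan on 11. Kwan wins 11–6.
Blum vs Singh: Blum is ranked higher on 6+6+5 = 17 ballots, Singh on 0. Blum wins 17–0.
Blum vs Okafor: 6+6 = 12 for Blum, 5 for Okafor — Blum by 12–5.
Kwan vs Singh: 17 to 0, Kwan.
Kwan vs Okafor: Kwan preferred on 6 ballots; Okafor wins 11–6.
Singh vs Okafor: Singh is ranked higher on 0 ballots, Okafor on 17. Okafor wins 17–0.
No candidate is unbeaten: Hoang loses to Blum; Blum loses to Kwan; Kwan loses to Okafor; Singh loses to Hoang; Okafor loses to Blum. In particular Blum > Okafor > Kwan > Blum is a majority cycle — no Condorcet winner exists.

none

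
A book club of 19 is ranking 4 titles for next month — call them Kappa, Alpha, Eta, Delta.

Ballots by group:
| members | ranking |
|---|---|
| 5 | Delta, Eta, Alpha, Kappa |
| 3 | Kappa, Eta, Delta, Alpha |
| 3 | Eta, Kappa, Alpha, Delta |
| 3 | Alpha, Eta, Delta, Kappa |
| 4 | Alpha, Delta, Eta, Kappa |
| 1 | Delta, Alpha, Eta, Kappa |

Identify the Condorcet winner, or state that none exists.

Head-to-head results (19 members):
Kappa–Alpha: Alpha 13–6.
Kappa vs Eta: Eta, 16–3.
Kappa vs Delta: Delta wins 13–6.
Alpha–Eta: Eta 11–8.
Alpha vs Delta: Alpha wins 10–9.
Eta–Delta: Delta 10–9.
Every book loses at least once (Kappa loses to Alpha; Alpha loses to Eta; Eta loses to Delta; Delta loses to Alpha). The majority relation contains the cycle Alpha beats Delta beats Eta beats Alpha, so there is no Condorcet winner.

none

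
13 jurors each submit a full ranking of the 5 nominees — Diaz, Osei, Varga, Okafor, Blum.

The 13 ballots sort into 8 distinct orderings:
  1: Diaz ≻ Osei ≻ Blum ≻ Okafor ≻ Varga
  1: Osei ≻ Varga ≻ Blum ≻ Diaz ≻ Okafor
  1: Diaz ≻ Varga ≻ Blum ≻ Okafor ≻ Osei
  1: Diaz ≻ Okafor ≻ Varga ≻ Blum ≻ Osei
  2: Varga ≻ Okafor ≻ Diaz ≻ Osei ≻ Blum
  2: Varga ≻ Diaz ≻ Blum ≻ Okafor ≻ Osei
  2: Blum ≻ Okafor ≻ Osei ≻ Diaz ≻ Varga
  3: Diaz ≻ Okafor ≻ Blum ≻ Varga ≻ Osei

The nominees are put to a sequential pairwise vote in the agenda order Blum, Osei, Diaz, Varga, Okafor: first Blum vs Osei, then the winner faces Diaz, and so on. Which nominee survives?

Diaz

Round 1: Blum vs Osei — 9–4, Blum advances.
Round 2: Blum vs Diaz — 3–10, Diaz advances.
Round 3: Diaz vs Varga — 8–5, Diaz advances.
Round 4: Diaz vs Okafor — 9–4, Diaz advances.
The agenda winner is Diaz.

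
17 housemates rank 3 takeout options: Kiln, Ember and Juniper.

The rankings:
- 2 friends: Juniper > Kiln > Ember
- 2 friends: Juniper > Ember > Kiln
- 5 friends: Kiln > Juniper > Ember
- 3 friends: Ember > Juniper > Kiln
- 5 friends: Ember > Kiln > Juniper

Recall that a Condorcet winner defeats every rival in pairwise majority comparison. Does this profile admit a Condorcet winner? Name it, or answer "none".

Check each pair by majority over 17 ballots:
Kiln vs Ember: 7 to 10, Ember.
Kiln vs Juniper: 10 to 7, Kiln.
Ember vs Juniper: 3+5 = 8 for Ember, 9 for Juniper — Juniper by 9–8.
No restaurant is unbeaten: Kiln loses to Ember; Ember loses to Juniper; Juniper loses to Kiln. In particular Kiln → Juniper → Ember → Kiln is a majority cycle — no Condorcet winner exists.

none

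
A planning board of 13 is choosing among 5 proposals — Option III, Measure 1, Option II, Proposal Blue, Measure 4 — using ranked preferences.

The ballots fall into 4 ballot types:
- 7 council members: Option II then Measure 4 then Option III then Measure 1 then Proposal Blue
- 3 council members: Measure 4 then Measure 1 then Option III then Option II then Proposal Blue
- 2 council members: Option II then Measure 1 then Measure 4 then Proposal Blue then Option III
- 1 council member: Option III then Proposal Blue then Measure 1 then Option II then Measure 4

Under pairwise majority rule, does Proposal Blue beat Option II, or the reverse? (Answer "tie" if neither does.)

Ballots ranking Proposal Blue above Option II: 1.
Ballots ranking Option II above Proposal Blue: 13 − 1 = 12.
Option II wins the head-to-head 12–1.

Option II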